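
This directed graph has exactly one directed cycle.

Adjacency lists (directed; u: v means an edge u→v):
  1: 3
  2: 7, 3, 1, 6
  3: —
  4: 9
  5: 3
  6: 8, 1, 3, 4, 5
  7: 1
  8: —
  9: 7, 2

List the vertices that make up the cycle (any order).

2, 4, 6, 9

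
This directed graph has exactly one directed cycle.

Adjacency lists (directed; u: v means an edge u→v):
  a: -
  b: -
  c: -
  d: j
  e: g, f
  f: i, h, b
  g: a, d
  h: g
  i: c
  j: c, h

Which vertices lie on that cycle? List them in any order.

d, g, h, j

DFS with gray/black marking from g:
g gray
  a gray
  a black
  d gray
    j gray
      c gray
      c black
      h gray
        h→g: g is gray → back edge
Back edge closes the cycle g → d → j → h → g; its vertices are {d, g, h, j}.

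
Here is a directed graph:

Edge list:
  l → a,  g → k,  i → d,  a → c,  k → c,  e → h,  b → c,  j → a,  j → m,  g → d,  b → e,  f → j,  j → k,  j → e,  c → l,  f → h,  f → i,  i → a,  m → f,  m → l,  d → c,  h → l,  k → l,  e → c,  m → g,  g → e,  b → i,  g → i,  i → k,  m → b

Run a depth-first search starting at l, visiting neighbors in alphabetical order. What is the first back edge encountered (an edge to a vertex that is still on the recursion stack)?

DFS from l (visiting neighbors in alphabetical order); mark gray on enter, black on exit:
l gray
  a gray
    c gray
      c→l: l is gray → back edge
First back edge: c → l.

c->l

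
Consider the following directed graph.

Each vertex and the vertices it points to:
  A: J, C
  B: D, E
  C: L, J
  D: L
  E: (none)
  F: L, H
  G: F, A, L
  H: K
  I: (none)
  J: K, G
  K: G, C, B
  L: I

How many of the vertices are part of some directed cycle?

7

A vertex is on a directed cycle iff it belongs to a strongly connected component of size ≥ 2 (or has a self-loop).
The vertices on cycles are {A, C, F, G, H, J, K} — 7 in total.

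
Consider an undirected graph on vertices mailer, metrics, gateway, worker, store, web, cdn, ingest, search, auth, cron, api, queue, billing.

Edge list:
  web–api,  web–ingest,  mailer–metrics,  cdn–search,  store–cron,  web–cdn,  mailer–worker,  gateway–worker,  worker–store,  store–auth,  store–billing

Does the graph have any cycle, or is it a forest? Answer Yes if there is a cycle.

No

DFS, tracking each vertex's parent; an edge to a visited non-parent vertex closes a cycle.
Start from search:
visit search (parent –)
  visit cdn (parent search)
    cdn–search: parent, skip
    visit web (parent cdn)
      web–cdn: parent, skip
      visit api (parent web)
        api–web: parent, skip
      visit ingest (parent web)
        ingest–web: parent, skip
visit mailer (parent –)
  visit metrics (parent mailer)
    metrics–mailer: parent, skip
  visit worker (parent mailer)
    visit store (parent worker)
      store–worker: parent, skip
      visit cron (parent store)
        cron–store: parent, skip
      visit auth (parent store)
        auth–store: parent, skip
      visit billing (parent store)
        billing–store: parent, skip
    visit gateway (parent worker)
      gateway–worker: parent, skip
    worker–mailer: parent, skip
visit queue (parent –)
No non-parent visited neighbor found — the graph is a forest.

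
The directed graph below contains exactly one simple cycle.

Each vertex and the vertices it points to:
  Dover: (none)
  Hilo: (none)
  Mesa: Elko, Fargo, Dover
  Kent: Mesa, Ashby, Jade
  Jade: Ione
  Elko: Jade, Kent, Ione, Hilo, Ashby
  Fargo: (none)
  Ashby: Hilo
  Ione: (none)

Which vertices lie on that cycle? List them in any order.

Elko, Kent, Mesa

DFS with gray/black marking from Mesa:
Mesa gray
  Elko gray
    Jade gray
      Ione gray
      Ione black
    Jade black
    Kent gray
      Kent→Mesa: Mesa is gray → back edge
Back edge closes the cycle Mesa → Elko → Kent → Mesa; its vertices are {Elko, Kent, Mesa}.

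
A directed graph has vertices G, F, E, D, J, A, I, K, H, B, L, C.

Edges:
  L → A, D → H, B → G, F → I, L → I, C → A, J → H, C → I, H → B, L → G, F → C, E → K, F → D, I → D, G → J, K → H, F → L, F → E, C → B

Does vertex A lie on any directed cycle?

A lies on a cycle iff there is a path from A back to itself.
Exploring from A, it never reaches itself; equivalently, its strongly connected component is a singleton.

No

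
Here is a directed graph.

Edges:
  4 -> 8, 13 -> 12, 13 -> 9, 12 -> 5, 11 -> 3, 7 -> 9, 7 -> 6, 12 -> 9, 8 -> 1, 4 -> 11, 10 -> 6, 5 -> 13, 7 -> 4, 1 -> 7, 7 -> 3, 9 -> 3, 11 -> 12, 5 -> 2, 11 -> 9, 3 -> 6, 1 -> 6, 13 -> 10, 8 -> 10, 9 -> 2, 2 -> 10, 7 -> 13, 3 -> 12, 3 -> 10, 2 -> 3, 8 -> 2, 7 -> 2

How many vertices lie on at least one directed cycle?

10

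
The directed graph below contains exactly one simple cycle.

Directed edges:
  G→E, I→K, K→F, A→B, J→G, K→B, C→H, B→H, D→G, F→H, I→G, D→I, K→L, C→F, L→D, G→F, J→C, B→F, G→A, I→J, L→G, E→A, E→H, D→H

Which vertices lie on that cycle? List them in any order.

DFS with gray/black marking from I:
I gray
  G gray
    E gray
      A gray
        B gray
          F gray
            H gray
            H black
          F black
          B→H: H black — skip
        B black
      A black
      E→H: H black — skip
    E black
    G→F: F black — skip
    G→A: A black — skip
  G black
  K gray
    K→B: B black — skip
    L gray
      D gray
        D→H: H black — skip
        D→G: G black — skip
        D→I: I is gray → back edge
Back edge closes the cycle I → K → L → D → I; its vertices are {D, I, K, L}.

D, I, K, L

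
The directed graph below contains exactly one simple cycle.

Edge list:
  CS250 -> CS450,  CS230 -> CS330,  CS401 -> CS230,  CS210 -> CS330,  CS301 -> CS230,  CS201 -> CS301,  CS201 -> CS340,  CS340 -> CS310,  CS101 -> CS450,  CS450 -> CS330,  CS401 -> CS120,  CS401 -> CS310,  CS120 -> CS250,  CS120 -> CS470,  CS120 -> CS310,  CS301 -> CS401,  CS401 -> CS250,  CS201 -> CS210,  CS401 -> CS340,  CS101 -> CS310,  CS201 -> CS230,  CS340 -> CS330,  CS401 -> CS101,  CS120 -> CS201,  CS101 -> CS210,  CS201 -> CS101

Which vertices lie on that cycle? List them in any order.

CS120, CS201, CS301, CS401

DFS with gray/black marking from CS120:
CS120 gray
  CS250 gray
    CS450 gray
      CS330 gray
      CS330 black
    CS450 black
  CS250 black
  CS470 gray
  CS470 black
  CS310 gray
  CS310 black
  CS201 gray
    CS230 gray
      CS230→CS330: CS330 black — skip
    CS230 black
    CS340 gray
      CS340→CS330: CS330 black — skip
      CS340→CS310: CS310 black — skip
    CS340 black
    CS101 gray
      CS210 gray
        CS210→CS330: CS330 black — skip
      CS210 black
      CS101→CS450: CS450 black — skip
      CS101→CS310: CS310 black — skip
    CS101 black
    CS301 gray
      CS401 gray
        CS401→CS120: CS120 is gray → back edge
Back edge closes the cycle CS120 → CS201 → CS301 → CS401 → CS120; its vertices are {CS120, CS201, CS301, CS401}.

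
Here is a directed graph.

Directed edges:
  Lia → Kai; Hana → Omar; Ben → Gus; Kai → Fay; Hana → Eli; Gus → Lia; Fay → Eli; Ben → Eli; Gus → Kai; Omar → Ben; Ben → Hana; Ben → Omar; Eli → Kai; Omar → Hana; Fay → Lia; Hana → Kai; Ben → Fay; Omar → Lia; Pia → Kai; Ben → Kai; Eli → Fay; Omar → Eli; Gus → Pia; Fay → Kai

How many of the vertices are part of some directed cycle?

A vertex is on a directed cycle iff it belongs to a strongly connected component of size ≥ 2 (or has a self-loop).
The vertices on cycles are {Ben, Eli, Fay, Kai, Lia, Hana, Omar} — 7 in total.

7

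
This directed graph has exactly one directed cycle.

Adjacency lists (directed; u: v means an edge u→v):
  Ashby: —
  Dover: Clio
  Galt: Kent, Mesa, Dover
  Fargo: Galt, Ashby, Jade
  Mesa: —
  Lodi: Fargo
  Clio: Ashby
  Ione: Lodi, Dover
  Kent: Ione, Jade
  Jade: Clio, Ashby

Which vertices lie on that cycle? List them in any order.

Galt, Ione, Kent, Lodi, Fargo

DFS with gray/black marking from Galt:
Galt gray
  Kent gray
    Ione gray
      Lodi gray
        Fargo gray
          Fargo→Galt: Galt is gray → back edge
Back edge closes the cycle Galt → Kent → Ione → Lodi → Fargo → Galt; its vertices are {Galt, Ione, Kent, Lodi, Fargo}.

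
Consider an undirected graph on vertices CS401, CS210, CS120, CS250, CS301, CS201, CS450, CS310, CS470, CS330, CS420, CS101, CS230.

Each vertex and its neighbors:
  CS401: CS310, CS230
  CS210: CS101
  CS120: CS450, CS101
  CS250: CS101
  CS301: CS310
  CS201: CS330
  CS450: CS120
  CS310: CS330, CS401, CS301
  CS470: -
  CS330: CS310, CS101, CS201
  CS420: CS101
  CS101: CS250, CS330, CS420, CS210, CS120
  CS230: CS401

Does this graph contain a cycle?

No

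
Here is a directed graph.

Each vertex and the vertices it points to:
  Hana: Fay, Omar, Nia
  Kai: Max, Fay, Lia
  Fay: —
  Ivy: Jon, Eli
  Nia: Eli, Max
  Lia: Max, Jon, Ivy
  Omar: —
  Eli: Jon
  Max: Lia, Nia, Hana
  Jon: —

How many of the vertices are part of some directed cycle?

4

A vertex is on a directed cycle iff it belongs to a strongly connected component of size ≥ 2 (or has a self-loop).
The vertices on cycles are {Lia, Max, Nia, Hana} — 4 in total.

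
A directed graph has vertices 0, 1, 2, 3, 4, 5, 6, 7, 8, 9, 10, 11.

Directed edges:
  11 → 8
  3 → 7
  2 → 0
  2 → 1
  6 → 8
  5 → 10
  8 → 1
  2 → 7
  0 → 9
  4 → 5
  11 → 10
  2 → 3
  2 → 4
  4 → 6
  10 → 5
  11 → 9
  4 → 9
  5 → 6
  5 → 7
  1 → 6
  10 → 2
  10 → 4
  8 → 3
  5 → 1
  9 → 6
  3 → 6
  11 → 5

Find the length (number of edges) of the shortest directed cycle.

For each vertex v, BFS finds the shortest path from v back to v.
The shortest such closed walk is 10 → 5 → 10, length 2.

2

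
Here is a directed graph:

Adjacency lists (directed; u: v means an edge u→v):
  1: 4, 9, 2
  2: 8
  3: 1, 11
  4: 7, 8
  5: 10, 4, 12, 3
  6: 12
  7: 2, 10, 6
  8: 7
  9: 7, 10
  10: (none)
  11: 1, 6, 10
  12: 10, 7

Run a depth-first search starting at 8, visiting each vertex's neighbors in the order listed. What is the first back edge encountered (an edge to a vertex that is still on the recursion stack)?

2→8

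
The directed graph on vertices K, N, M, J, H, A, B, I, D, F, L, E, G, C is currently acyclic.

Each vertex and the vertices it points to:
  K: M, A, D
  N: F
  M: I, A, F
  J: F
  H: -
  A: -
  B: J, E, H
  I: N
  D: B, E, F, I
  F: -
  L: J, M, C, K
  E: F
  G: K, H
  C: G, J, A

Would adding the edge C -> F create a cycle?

Adding C→F creates a cycle iff F can already reach C.
Explore from F: no path reaches C. The graph stays acyclic.

No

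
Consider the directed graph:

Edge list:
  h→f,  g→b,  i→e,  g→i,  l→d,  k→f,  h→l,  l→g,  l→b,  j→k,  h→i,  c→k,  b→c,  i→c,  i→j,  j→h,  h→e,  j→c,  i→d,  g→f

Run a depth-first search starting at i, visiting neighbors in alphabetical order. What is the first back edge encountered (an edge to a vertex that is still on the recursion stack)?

DFS from i (visiting neighbors in alphabetical order); mark gray on enter, black on exit:
i gray
  c gray
    k gray
      f gray
      f black
    k black
  c black
  d gray
  d black
  e gray
  e black
  j gray
    j→c: c black — skip
    h gray
      h→e: e black — skip
      h→f: f black — skip
      h→i: i is gray → back edge
First back edge: h → i.

h→i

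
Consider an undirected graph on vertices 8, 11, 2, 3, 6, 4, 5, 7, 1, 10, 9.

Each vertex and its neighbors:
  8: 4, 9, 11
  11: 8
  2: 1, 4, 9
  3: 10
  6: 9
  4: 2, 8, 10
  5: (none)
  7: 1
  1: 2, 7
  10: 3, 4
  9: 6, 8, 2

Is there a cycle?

Yes

DFS, tracking each vertex's parent; an edge to a visited non-parent vertex closes a cycle.
Start from 4:
visit 4 (parent –)
  visit 2 (parent 4)
    visit 1 (parent 2)
      1–2: parent, skip
      visit 7 (parent 1)
        7–1: parent, skip
    2–4: parent, skip
    visit 9 (parent 2)
      visit 6 (parent 9)
        6–9: parent, skip
      visit 8 (parent 9)
        8–4: 4 visited and ≠ parent → cycle
Cycle: 4 – 2 – 9 – 8 – 4.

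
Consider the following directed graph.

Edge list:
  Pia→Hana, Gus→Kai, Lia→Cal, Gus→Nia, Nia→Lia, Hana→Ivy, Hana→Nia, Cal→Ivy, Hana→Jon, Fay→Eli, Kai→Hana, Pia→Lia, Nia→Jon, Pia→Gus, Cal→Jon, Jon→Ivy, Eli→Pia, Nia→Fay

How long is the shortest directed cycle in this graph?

5

For each vertex v, BFS finds the shortest path from v back to v.
The shortest such closed walk is Pia → Hana → Nia → Fay → Eli → Pia, length 5.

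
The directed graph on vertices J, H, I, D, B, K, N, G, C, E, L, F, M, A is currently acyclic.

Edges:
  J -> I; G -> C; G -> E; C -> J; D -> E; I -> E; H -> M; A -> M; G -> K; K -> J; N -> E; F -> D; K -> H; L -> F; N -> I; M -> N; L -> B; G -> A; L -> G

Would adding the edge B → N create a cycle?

Adding B→N creates a cycle iff N can already reach B.
Explore from N: no path reaches B. The graph stays acyclic.

No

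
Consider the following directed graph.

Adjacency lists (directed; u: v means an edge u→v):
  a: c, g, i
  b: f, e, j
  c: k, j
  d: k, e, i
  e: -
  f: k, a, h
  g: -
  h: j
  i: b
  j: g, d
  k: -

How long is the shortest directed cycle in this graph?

For each vertex v, BFS finds the shortest path from v back to v.
The shortest such closed walk is b → j → d → i → b, length 4.

4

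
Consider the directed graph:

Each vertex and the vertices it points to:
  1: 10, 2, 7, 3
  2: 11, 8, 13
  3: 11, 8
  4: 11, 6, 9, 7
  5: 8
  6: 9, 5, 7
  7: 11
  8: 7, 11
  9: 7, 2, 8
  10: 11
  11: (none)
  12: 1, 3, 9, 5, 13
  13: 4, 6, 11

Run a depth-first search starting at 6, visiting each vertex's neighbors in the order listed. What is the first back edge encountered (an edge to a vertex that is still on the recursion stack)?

DFS from 6 (visiting each vertex's neighbors in the order listed); mark gray on enter, black on exit:
6 gray
  9 gray
    7 gray
      11 gray
      11 black
    7 black
    2 gray
      2→11: 11 black — skip
      8 gray
        8→7: 7 black — skip
        8→11: 11 black — skip
      8 black
      13 gray
        4 gray
          4→11: 11 black — skip
          4→6: 6 is gray → back edge
First back edge: 4 → 6.

4->6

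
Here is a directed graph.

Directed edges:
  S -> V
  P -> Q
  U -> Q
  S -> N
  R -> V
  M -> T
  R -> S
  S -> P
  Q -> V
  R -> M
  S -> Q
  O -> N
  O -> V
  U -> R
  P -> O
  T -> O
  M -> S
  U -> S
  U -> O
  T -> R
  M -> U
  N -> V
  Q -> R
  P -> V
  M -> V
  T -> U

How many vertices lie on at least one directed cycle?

A vertex is on a directed cycle iff it belongs to a strongly connected component of size ≥ 2 (or has a self-loop).
The vertices on cycles are {M, P, Q, R, S, T, U} — 7 in total.

7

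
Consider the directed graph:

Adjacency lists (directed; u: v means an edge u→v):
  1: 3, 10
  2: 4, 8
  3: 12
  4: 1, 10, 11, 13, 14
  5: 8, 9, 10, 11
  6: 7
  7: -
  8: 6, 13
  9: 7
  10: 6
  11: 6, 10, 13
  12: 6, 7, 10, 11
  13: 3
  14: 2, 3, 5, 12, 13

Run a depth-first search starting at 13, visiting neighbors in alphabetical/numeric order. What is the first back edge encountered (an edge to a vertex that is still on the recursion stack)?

11→13

DFS from 13 (visiting neighbors in alphabetical/numeric order); mark gray on enter, black on exit:
13 gray
  3 gray
    12 gray
      6 gray
        7 gray
        7 black
      6 black
      12→7: 7 black — skip
      10 gray
        10→6: 6 black — skip
      10 black
      11 gray
        11→6: 6 black — skip
        11→10: 10 black — skip
        11→13: 13 is gray → back edge
First back edge: 11 → 13.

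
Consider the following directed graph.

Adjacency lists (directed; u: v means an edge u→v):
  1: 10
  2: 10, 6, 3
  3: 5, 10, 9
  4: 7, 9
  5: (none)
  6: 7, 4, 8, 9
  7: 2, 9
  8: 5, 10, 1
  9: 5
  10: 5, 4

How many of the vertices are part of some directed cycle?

A vertex is on a directed cycle iff it belongs to a strongly connected component of size ≥ 2 (or has a self-loop).
The vertices on cycles are {1, 2, 3, 4, 6, 7, 8, 10} — 8 in total.

8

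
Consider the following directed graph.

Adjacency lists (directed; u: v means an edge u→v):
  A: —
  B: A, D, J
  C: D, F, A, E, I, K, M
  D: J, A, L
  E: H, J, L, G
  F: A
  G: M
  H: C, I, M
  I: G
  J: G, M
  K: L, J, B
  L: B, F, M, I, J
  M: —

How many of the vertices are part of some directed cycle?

6

A vertex is on a directed cycle iff it belongs to a strongly connected component of size ≥ 2 (or has a self-loop).
The vertices on cycles are {B, C, D, E, H, L} — 6 in total.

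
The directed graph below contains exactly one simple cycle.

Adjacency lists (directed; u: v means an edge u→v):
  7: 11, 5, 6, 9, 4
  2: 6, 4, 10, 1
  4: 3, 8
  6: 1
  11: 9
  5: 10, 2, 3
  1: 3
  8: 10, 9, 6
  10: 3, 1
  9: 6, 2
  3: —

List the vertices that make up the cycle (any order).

DFS with gray/black marking from 4:
4 gray
  3 gray
  3 black
  8 gray
    10 gray
      10→3: 3 black — skip
      1 gray
        1→3: 3 black — skip
      1 black
    10 black
    9 gray
      6 gray
        6→1: 1 black — skip
      6 black
      2 gray
        2→6: 6 black — skip
        2→4: 4 is gray → back edge
Back edge closes the cycle 4 → 8 → 9 → 2 → 4; its vertices are {2, 4, 8, 9}.

2, 4, 8, 9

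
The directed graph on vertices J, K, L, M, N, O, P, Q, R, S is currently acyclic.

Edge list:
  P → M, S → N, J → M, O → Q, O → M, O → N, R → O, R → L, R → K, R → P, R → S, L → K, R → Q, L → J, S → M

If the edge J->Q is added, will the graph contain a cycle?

Adding J→Q creates a cycle iff Q can already reach J.
Explore from Q: no path reaches J. The graph stays acyclic.

No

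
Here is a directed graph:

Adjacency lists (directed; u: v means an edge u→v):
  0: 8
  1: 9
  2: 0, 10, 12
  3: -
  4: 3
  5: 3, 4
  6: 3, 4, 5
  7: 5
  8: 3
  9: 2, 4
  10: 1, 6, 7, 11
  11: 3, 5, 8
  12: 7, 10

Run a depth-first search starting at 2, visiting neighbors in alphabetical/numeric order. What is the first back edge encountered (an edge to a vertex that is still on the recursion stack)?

DFS from 2 (visiting neighbors in alphabetical/numeric order); mark gray on enter, black on exit:
2 gray
  0 gray
    8 gray
      3 gray
      3 black
    8 black
  0 black
  10 gray
    1 gray
      9 gray
        9→2: 2 is gray → back edge
First back edge: 9 → 2.

9->2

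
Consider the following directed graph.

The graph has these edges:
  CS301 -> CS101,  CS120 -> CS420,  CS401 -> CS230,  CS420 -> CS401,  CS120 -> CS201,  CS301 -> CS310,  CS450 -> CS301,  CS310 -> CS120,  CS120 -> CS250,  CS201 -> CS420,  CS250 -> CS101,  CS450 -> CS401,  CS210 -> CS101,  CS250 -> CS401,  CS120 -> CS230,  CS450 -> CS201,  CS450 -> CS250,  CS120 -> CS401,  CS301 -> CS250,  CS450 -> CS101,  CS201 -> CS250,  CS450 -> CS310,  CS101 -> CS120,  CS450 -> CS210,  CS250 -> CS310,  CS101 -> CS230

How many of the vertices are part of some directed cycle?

A vertex is on a directed cycle iff it belongs to a strongly connected component of size ≥ 2 (or has a self-loop).
The vertices on cycles are {CS101, CS120, CS201, CS250, CS310} — 5 in total.

5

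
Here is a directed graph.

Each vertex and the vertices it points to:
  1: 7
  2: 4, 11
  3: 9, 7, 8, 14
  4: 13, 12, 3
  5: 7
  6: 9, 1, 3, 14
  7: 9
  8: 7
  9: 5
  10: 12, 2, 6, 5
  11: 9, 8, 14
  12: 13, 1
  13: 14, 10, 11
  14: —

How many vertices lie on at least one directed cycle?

A vertex is on a directed cycle iff it belongs to a strongly connected component of size ≥ 2 (or has a self-loop).
The vertices on cycles are {2, 4, 5, 7, 9, 10, 12, 13} — 8 in total.

8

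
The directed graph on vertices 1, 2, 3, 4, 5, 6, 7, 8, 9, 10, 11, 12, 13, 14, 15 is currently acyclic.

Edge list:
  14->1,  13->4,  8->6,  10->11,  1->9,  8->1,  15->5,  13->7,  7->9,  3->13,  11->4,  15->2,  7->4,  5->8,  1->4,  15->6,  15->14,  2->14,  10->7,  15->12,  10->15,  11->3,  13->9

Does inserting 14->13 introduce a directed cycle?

Adding 14→13 creates a cycle iff 13 can already reach 14.
Explore from 13: no path reaches 14. The graph stays acyclic.

No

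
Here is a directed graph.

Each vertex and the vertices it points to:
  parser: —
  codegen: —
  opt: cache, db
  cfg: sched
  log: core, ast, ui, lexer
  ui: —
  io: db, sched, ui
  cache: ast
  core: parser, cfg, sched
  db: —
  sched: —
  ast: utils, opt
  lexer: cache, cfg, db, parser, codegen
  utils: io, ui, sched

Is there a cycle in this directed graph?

DFS with white/gray/black marking, starting from io:
io gray
  db gray
  db black
  sched gray
  sched black
  ui gray
  ui black
io black
parser gray
parser black
codegen gray
codegen black
opt gray
  cache gray
    ast gray
      utils gray
        utils→io: io black — skip
        utils→ui: ui black — skip
        utils→sched: sched black — skip
      utils black
      ast→opt: opt is gray → back edge
Back edge found, so a cycle exists: opt → cache → ast → opt.

Yes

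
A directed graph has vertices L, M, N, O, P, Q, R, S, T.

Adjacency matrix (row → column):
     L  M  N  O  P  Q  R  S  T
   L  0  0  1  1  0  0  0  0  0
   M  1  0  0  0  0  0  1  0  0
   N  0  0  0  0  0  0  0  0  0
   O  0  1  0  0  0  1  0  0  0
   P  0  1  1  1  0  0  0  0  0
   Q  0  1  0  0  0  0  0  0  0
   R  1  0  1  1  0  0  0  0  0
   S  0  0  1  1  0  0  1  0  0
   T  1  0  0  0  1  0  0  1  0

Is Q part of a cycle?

Yes

Q is on a cycle iff Q can reach itself via ≥1 edge.
Q → M → R → O → Q — yes.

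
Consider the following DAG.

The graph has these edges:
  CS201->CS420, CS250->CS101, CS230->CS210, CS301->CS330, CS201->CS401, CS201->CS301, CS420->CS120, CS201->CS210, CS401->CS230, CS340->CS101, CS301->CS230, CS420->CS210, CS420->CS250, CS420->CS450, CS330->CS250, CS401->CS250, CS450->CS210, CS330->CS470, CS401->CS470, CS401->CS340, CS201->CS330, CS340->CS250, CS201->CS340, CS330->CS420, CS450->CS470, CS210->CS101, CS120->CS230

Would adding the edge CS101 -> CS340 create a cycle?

Adding CS101→CS340 creates a cycle iff CS340 can already reach CS101.
Path from CS340: CS340 → CS101.
So CS340 → … → CS101 → CS340 is a cycle.

Yes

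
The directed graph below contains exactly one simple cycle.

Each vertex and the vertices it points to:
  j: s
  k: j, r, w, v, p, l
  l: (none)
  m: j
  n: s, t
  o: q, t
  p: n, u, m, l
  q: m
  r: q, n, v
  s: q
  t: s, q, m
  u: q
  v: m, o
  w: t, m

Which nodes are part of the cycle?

j, m, q, s

DFS with gray/black marking from j:
j gray
  s gray
    q gray
      m gray
        m→j: j is gray → back edge
Back edge closes the cycle j → s → q → m → j; its vertices are {j, m, q, s}.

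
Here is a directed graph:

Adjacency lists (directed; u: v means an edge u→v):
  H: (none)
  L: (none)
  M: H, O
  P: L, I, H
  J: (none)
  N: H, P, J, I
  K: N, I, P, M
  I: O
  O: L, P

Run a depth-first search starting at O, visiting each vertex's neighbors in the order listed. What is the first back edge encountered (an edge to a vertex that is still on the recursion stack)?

I->O

DFS from O (visiting each vertex's neighbors in the order listed); mark gray on enter, black on exit:
O gray
  L gray
  L black
  P gray
    P→L: L black — skip
    I gray
      I→O: O is gray → back edge
First back edge: I → O.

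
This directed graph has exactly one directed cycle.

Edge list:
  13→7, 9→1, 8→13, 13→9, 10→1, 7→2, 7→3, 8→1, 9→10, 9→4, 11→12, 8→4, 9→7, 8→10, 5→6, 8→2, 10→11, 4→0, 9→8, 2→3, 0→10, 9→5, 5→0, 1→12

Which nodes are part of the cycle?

DFS with gray/black marking from 9:
9 gray
  7 gray
    3 gray
    3 black
    2 gray
      2→3: 3 black — skip
    2 black
  7 black
  5 gray
    6 gray
    6 black
    0 gray
      10 gray
        11 gray
          12 gray
          12 black
        11 black
        1 gray
          1→12: 12 black — skip
        1 black
      10 black
    0 black
  5 black
  8 gray
    8→10: 10 black — skip
    4 gray
      4→0: 0 black — skip
    4 black
    8→2: 2 black — skip
    13 gray
      13→7: 7 black — skip
      13→9: 9 is gray → back edge
Back edge closes the cycle 9 → 8 → 13 → 9; its vertices are {8, 9, 13}.

8, 9, 13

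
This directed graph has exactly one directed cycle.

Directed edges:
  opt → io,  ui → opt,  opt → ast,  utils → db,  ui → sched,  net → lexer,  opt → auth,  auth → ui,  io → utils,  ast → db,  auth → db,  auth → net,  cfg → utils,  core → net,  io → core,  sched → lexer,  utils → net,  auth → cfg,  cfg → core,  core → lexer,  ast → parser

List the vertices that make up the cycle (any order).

DFS with gray/black marking from opt:
opt gray
  auth gray
    db gray
    db black
    net gray
      lexer gray
      lexer black
    net black
    cfg gray
      utils gray
        utils→net: net black — skip
        utils→db: db black — skip
      utils black
      core gray
        core→net: net black — skip
        core→lexer: lexer black — skip
      core black
    cfg black
    ui gray
      sched gray
        sched→lexer: lexer black — skip
      sched black
      ui→opt: opt is gray → back edge
Back edge closes the cycle opt → auth → ui → opt; its vertices are {ui, opt, auth}.

ui, opt, auth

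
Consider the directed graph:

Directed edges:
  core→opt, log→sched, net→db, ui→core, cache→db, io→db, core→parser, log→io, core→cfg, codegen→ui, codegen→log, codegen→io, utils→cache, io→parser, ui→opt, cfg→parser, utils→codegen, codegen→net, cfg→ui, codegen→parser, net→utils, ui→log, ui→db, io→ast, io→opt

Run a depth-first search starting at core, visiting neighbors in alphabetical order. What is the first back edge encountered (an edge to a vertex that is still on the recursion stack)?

DFS from core (visiting neighbors in alphabetical order); mark gray on enter, black on exit:
core gray
  cfg gray
    parser gray
    parser black
    ui gray
      ui→core: core is gray → back edge
First back edge: ui → core.

ui->core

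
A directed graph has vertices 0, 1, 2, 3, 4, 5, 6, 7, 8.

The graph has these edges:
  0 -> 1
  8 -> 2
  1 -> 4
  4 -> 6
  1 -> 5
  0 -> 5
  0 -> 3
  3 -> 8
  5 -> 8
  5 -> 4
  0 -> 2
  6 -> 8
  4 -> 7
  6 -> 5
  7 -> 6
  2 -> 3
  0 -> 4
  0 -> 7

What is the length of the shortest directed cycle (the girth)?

3

For each vertex v, BFS finds the shortest path from v back to v.
The shortest such closed walk is 2 → 3 → 8 → 2, length 3.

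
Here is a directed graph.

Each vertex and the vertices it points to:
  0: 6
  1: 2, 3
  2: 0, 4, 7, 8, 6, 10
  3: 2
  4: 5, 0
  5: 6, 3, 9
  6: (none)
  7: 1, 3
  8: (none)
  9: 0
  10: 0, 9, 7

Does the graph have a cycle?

Yes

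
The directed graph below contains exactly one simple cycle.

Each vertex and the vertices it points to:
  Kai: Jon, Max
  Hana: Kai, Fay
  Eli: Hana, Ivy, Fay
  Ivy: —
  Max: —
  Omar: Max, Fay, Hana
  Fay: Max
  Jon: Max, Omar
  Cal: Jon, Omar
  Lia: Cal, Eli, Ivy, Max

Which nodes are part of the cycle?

Jon, Kai, Hana, Omar

DFS with gray/black marking from Omar:
Omar gray
  Max gray
  Max black
  Fay gray
    Fay→Max: Max black — skip
  Fay black
  Hana gray
    Kai gray
      Jon gray
        Jon→Max: Max black — skip
        Jon→Omar: Omar is gray → back edge
Back edge closes the cycle Omar → Hana → Kai → Jon → Omar; its vertices are {Jon, Kai, Hana, Omar}.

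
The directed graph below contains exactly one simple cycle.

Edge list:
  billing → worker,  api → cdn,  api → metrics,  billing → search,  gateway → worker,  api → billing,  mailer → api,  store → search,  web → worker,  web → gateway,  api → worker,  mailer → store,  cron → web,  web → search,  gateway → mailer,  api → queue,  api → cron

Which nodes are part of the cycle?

api, web, cron, mailer, gateway

DFS with gray/black marking from mailer:
mailer gray
  store gray
    search gray
    search black
  store black
  api gray
    worker gray
    worker black
    cdn gray
    cdn black
    queue gray
    queue black
    metrics gray
    metrics black
    cron gray
      web gray
        web→worker: worker black — skip
        web→search: search black — skip
        gateway gray
          gateway→worker: worker black — skip
          gateway→mailer: mailer is gray → back edge
Back edge closes the cycle mailer → api → cron → web → gateway → mailer; its vertices are {api, web, cron, mailer, gateway}.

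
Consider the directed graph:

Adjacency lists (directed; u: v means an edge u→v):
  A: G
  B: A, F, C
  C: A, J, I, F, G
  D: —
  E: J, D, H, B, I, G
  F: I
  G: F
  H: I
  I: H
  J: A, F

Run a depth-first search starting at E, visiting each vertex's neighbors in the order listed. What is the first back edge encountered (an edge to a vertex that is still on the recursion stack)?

H->I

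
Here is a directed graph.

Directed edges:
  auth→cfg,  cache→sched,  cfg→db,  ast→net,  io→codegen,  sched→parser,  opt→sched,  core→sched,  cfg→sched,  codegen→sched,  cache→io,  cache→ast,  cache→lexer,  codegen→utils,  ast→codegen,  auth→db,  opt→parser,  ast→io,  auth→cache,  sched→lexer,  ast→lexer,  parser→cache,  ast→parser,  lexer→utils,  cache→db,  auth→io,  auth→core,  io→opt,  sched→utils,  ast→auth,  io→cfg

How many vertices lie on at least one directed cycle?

A vertex is on a directed cycle iff it belongs to a strongly connected component of size ≥ 2 (or has a self-loop).
The vertices on cycles are {io, ast, cfg, opt, auth, core, cache, sched, parser, codegen} — 10 in total.

10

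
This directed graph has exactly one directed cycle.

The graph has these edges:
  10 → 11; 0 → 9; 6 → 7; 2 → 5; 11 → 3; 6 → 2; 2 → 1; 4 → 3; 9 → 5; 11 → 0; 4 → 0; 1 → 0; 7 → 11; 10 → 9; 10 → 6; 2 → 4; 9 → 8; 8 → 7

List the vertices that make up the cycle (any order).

DFS with gray/black marking from 9:
9 gray
  8 gray
    7 gray
      11 gray
        0 gray
          0→9: 9 is gray → back edge
Back edge closes the cycle 9 → 8 → 7 → 11 → 0 → 9; its vertices are {0, 7, 8, 9, 11}.

0, 7, 8, 9, 11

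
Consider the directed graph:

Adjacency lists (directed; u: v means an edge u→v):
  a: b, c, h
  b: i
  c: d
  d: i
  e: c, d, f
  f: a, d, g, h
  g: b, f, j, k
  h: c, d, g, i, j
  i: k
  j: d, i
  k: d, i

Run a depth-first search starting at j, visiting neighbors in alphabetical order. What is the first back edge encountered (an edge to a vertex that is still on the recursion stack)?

k->d

DFS from j (visiting neighbors in alphabetical order); mark gray on enter, black on exit:
j gray
  d gray
    i gray
      k gray
        k→d: d is gray → back edge
First back edge: k → d.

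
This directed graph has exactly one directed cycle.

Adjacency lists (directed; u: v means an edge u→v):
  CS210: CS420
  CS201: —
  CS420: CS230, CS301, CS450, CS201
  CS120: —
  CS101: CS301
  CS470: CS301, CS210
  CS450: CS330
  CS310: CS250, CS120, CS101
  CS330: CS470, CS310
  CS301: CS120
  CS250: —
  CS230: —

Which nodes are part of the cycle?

DFS with gray/black marking from CS420:
CS420 gray
  CS230 gray
  CS230 black
  CS301 gray
    CS120 gray
    CS120 black
  CS301 black
  CS450 gray
    CS330 gray
      CS470 gray
        CS470→CS301: CS301 black — skip
        CS210 gray
          CS210→CS420: CS420 is gray → back edge
Back edge closes the cycle CS420 → CS450 → CS330 → CS470 → CS210 → CS420; its vertices are {CS210, CS330, CS420, CS450, CS470}.

CS210, CS330, CS420, CS450, CS470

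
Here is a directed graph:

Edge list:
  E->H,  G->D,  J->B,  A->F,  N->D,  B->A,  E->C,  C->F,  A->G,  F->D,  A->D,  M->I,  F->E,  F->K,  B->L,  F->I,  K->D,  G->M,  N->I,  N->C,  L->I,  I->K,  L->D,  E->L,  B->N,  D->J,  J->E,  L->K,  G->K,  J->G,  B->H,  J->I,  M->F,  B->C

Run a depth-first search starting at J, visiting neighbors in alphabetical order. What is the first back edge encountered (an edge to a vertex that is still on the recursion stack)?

D->J

DFS from J (visiting neighbors in alphabetical order); mark gray on enter, black on exit:
J gray
  B gray
    A gray
      D gray
        D→J: J is gray → back edge
First back edge: D → J.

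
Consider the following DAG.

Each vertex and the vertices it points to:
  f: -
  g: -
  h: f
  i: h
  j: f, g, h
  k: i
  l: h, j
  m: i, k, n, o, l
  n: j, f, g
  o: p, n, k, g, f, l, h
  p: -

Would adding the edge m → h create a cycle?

No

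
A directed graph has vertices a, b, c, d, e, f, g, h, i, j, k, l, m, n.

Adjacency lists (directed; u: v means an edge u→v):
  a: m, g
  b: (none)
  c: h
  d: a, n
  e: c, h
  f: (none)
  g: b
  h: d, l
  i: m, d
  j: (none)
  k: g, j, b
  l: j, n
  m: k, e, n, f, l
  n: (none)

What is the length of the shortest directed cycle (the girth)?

5

For each vertex v, BFS finds the shortest path from v back to v.
The shortest such closed walk is m → e → h → d → a → m, length 5.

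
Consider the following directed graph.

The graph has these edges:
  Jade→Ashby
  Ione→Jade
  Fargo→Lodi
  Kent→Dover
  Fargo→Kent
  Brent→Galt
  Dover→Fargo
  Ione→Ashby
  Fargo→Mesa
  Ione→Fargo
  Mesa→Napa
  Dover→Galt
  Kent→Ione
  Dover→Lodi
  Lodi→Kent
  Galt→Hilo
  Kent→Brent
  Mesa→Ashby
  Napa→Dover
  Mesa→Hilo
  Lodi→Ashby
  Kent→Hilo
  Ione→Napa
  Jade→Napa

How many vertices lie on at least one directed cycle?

A vertex is on a directed cycle iff it belongs to a strongly connected component of size ≥ 2 (or has a self-loop).
The vertices on cycles are {Ione, Jade, Kent, Lodi, Mesa, Napa, Dover, Fargo} — 8 in total.

8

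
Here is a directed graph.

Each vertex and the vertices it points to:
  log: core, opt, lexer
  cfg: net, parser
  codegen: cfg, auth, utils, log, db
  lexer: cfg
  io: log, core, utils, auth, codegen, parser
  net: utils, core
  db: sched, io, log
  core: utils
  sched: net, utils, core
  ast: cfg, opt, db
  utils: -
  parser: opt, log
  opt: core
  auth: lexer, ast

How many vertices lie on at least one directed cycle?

9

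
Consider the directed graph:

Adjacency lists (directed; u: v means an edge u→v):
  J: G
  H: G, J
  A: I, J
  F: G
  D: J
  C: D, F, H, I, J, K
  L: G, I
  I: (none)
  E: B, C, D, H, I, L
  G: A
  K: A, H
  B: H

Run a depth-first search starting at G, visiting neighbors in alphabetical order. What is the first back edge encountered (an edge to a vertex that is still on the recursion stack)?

J→G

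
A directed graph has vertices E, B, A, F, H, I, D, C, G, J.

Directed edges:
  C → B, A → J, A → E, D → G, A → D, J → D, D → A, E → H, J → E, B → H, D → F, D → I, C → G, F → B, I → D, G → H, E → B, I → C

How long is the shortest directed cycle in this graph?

2

For each vertex v, BFS finds the shortest path from v back to v.
The shortest such closed walk is D → I → D, length 2.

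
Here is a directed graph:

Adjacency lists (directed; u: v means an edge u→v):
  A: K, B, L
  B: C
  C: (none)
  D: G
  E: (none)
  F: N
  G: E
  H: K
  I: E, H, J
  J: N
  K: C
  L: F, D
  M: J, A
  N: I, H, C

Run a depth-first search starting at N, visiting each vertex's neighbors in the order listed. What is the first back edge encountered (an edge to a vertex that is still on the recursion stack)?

J→N

DFS from N (visiting each vertex's neighbors in the order listed); mark gray on enter, black on exit:
N gray
  I gray
    E gray
    E black
    H gray
      K gray
        C gray
        C black
      K black
    H black
    J gray
      J→N: N is gray → back edge
First back edge: J → N.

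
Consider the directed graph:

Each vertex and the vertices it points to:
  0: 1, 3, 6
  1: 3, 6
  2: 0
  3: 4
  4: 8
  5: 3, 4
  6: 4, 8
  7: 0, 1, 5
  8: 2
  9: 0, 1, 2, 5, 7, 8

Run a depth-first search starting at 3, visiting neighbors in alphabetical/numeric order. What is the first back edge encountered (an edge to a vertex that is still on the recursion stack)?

1->3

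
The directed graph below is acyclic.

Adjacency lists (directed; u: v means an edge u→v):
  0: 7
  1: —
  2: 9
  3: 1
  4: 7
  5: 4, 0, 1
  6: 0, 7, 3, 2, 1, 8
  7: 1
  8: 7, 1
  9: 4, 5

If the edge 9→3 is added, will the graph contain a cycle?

Adding 9→3 creates a cycle iff 3 can already reach 9.
Explore from 3: no path reaches 9. The graph stays acyclic.

No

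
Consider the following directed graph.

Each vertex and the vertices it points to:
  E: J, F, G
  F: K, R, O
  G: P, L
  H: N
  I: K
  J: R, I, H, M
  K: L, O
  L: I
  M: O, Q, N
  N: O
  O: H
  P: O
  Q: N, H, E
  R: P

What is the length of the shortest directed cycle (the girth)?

3

For each vertex v, BFS finds the shortest path from v back to v.
The shortest such closed walk is L → I → K → L, length 3.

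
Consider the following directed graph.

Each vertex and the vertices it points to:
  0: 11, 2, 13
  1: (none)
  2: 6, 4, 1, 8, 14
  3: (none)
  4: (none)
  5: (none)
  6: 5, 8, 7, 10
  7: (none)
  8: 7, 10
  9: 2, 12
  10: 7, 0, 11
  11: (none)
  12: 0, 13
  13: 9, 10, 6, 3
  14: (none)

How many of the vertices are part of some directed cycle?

8

A vertex is on a directed cycle iff it belongs to a strongly connected component of size ≥ 2 (or has a self-loop).
The vertices on cycles are {0, 2, 6, 8, 9, 10, 12, 13} — 8 in total.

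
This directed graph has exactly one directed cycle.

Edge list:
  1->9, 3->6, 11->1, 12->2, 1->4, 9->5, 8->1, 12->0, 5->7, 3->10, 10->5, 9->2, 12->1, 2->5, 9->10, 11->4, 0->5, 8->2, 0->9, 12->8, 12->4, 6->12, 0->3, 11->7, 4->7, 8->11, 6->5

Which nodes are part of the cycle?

0, 3, 6, 12

DFS with gray/black marking from 12:
12 gray
  8 gray
    2 gray
      5 gray
        7 gray
        7 black
      5 black
    2 black
    11 gray
      11→7: 7 black — skip
      1 gray
        9 gray
          9→5: 5 black — skip
          10 gray
            10→5: 5 black — skip
          10 black
          9→2: 2 black — skip
        9 black
        4 gray
          4→7: 7 black — skip
        4 black
      1 black
      11→4: 4 black — skip
    11 black
    8→1: 1 black — skip
  8 black
  12→1: 1 black — skip
  12→4: 4 black — skip
  0 gray
    0→9: 9 black — skip
    3 gray
      6 gray
        6→5: 5 black — skip
        6→12: 12 is gray → back edge
Back edge closes the cycle 12 → 0 → 3 → 6 → 12; its vertices are {0, 3, 6, 12}.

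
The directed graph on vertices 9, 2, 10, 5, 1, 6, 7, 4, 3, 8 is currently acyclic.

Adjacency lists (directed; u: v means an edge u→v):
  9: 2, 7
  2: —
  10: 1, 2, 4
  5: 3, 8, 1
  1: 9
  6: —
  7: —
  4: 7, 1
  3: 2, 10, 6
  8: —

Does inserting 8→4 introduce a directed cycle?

Adding 8→4 creates a cycle iff 4 can already reach 8.
Explore from 4: no path reaches 8. The graph stays acyclic.

No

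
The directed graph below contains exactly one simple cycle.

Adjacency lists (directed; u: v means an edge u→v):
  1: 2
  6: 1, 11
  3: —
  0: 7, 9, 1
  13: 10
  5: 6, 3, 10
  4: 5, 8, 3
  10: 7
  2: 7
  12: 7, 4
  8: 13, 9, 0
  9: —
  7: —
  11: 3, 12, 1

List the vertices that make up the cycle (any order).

DFS with gray/black marking from 4:
4 gray
  5 gray
    6 gray
      1 gray
        2 gray
          7 gray
          7 black
        2 black
      1 black
      11 gray
        3 gray
        3 black
        12 gray
          12→7: 7 black — skip
          12→4: 4 is gray → back edge
Back edge closes the cycle 4 → 5 → 6 → 11 → 12 → 4; its vertices are {4, 5, 6, 11, 12}.

4, 5, 6, 11, 12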